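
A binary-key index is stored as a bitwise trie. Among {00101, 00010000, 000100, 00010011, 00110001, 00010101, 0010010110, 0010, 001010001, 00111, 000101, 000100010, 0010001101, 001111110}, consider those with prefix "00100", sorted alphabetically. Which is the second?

0010010110

Filter for "00100…" and sort: "0010001101", "0010010110"
The 2nd is 0010010110.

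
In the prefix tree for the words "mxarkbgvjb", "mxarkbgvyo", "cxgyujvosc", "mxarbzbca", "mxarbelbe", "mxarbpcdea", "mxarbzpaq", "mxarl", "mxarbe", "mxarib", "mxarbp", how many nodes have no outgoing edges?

9

Leaves are exactly the stored words that no other stored word extends.
Those words: "cxgyujvosc", "mxarbelbe", "mxarbpcdea", "mxarbzbca", "mxarbzpaq", "mxarib", "mxarkbgvjb", "mxarkbgvyo", "mxarl"
Leaf count: 9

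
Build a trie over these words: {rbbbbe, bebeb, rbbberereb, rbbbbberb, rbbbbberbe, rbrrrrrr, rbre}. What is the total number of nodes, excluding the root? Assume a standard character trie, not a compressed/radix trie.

Trace insertions, counting only characters that open a new branch:
  "rbbbbe" → 6 new (r, b, b, b, b, e)
  "bebeb" → 5 new (b, e, b, e, b)
  "rbbberereb" → prefix "rbbb" already present; 6 new (e, r, e, r, e, b)
  "rbbbbberb" → prefix "rbbbb" already present; 4 new (b, e, r, b)
  "rbbbbberbe" → prefix "rbbbbberb" already present; 1 new (e)
  "rbrrrrrr" → prefix "rb" already present; 6 new (r, r, r, r, r, r)
  "rbre" → prefix "rbr" already present; 1 new (e)
Total nodes = 6 + 5 + 6 + 4 + 1 + 6 + 1 = 29

29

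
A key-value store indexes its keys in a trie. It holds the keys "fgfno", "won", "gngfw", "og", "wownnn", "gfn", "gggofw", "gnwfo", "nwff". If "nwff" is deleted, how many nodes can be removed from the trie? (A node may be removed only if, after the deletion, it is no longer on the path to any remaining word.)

Walk "nwff" from the leaf back toward the root, removing each node that no remaining word uses.
No other word shares any prefix with "nwff", so all 4 of its nodes go.
Nodes removed: 4

4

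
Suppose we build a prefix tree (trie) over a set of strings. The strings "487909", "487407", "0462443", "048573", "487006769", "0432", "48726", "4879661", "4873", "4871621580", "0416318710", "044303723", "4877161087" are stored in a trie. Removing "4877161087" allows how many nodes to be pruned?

7

Walk "4877161087" from the leaf back toward the root, removing each node that no remaining word uses.
The suffix "7161087" (7 nodes) is used only by "4877161087"; the node for "487" still has the child "9", so pruning stops there.
Nodes removed: 7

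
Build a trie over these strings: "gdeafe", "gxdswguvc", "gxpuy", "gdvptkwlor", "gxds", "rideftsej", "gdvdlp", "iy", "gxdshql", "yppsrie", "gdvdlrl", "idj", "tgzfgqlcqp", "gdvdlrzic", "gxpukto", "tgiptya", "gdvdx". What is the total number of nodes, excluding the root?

75

Count nodes per top-level branch (shared prefixes stored once):
  'g'-branch (gdeafe, gdvdlp, gdvdlrl, gdvdlrzic, gdvdx, gdvptkwlor, gxds, gxdshql, gxdswguvc, gxpukto, gxpuy): 40 nodes
  'i'-branch (idj, iy): 4 nodes
  'r'-branch (rideftsej): 9 nodes
  't'-branch (tgiptya, tgzfgqlcqp): 15 nodes
  'y'-branch (yppsrie): 7 nodes
Sum: 75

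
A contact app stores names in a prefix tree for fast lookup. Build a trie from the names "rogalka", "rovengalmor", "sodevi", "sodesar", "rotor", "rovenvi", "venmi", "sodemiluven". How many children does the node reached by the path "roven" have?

2

The children of the "roven" node are the distinct next characters among strings starting with "roven".
Characters that immediately follow "roven" among the stored strings: {g, v}.
That node has 2 child edges.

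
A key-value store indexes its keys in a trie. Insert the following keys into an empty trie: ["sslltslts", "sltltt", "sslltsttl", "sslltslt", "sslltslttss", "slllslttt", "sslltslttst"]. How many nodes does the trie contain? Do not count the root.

Count nodes per top-level branch (shared prefixes stored once):
  's'-branch (slllslttt, sltltt, sslltslt, sslltslts, sslltslttss, sslltslttst, sslltsttl): 28 nodes
Sum: 28

28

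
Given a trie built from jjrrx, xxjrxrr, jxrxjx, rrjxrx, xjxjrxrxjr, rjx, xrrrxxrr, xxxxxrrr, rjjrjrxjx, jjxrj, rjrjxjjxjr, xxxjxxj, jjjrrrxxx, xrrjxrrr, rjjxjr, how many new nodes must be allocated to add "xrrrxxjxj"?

Walking "xrrrxxjxj" from the root, the first 6 characters ("xrrrxx") follow existing edges; "j" is the first miss.
So 9 − 6 = 3 new nodes.

3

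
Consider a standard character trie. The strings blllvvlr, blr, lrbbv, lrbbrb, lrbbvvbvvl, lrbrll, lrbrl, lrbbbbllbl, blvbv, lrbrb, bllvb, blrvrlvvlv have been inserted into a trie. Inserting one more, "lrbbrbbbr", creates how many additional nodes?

The longest prefix of "lrbbrbbbr" already in the trie is "lrbbrb" (length 6).
New nodes needed: |"lrbbrbbbr"| − 6 = 9 − 6 = 3.

3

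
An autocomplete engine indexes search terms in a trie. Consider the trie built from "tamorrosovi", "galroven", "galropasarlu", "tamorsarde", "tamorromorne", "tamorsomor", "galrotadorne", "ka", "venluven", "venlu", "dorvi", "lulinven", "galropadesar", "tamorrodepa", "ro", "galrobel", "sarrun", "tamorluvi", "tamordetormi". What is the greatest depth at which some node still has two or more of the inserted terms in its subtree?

The deepest shared node is where two words last agree before diverging.
"galropadesar" and "galropasarlu" agree on "galropa" (7 characters) before diverging; nothing deeper is shared.
Longest shared-prefix length: 7

7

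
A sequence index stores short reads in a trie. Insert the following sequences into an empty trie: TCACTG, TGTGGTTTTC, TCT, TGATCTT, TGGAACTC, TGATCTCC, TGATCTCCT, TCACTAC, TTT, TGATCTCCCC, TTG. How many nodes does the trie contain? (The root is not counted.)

37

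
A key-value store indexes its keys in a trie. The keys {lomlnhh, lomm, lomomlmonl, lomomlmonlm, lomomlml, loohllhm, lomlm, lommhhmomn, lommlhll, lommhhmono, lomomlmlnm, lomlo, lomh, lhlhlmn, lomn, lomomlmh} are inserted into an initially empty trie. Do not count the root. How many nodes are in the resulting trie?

48

Insert word by word; a character creates a node only if that edge doesn't already exist:
  "lomlnhh" → 7 new (l, o, m, l, n, h, h)
  "lomm" → prefix "lom" already present; 1 new (m)
  "lomomlmonl" → prefix "lom" already present; 7 new (o, m, l, m, o, n, l)
  "lomomlmonlm" → prefix "lomomlmonl" already present; 1 new (m)
  "lomomlml" → prefix "lomomlm" already present; 1 new (l)
  "loohllhm" → prefix "lo" already present; 6 new (o, h, l, l, h, m)
  "lomlm" → prefix "loml" already present; 1 new (m)
  "lommhhmomn" → prefix "lomm" already present; 6 new (h, h, m, o, m, n)
  "lommlhll" → prefix "lomm" already present; 4 new (l, h, l, l)
  "lommhhmono" → prefix "lommhhmo" already present; 2 new (n, o)
  "lomomlmlnm" → prefix "lomomlml" already present; 2 new (n, m)
  "lomlo" → prefix "loml" already present; 1 new (o)
  "lomh" → prefix "lom" already present; 1 new (h)
  "lhlhlmn" → prefix "l" already present; 6 new (h, l, h, l, m, n)
  "lomn" → prefix "lom" already present; 1 new (n)
  "lomomlmh" → prefix "lomomlm" already present; 1 new (h)
Total nodes = 7 + 1 + 7 + 1 + 1 + 6 + 1 + 6 + 4 + 2 + 2 + 1 + 1 + 6 + 1 + 1 = 48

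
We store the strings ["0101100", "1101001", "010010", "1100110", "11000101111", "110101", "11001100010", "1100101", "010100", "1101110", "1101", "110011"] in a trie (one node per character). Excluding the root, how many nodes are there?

Trie structure (* marks end of a word):
(root)
├─ 0
│  └─ 1
│     └─ 0
│        ├─ 0
│        │  └─ 1
│        │     └─ 0 *
│        └─ 1
│           ├─ 0
│           │  └─ 0 *
│           └─ 1
│              └─ 0
│                 └─ 0 *
└─ 1
   └─ 1
      └─ 0
         ├─ 0
         │  ├─ 0
         │  │  └─ 1
         │  │     └─ 0
         │  │        └─ 1
         │  │           └─ 1
         │  │              └─ 1
         │  │                 └─ 1 *
         │  └─ 1
         │     ├─ 0
         │     │  └─ 1 *
         │     └─ 1 *
         │        └─ 0 *
         │           └─ 0
         │              └─ 0
         │                 └─ 1
         │                    └─ 0 *
         └─ 1 *
            ├─ 0
            │  ├─ 0
            │  │  └─ 1 *
            │  └─ 1 *
            └─ 1
               └─ 1
                  └─ 0 *
Counting every labelled node above: 40.

40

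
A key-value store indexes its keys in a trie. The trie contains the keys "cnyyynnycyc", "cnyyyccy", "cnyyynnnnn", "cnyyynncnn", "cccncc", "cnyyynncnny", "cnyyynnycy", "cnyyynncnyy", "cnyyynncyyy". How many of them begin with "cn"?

Traverse to the node for "cn", then collect every word in that subtree.
Words under "cn": cnyyyccy, cnyyynncnn, cnyyynncnny, cnyyynncnyy, cnyyynncyyy, cnyyynnnnn, cnyyynnycy, cnyyynnycyc
Count: 8

8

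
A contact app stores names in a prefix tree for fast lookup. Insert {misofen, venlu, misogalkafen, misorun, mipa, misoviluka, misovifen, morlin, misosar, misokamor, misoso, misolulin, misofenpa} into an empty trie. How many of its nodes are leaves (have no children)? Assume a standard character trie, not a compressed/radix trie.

12

A leaf is a node with no children — equivalently, the end of a word that is not a proper prefix of any other stored word.
Those words: "mipa", "misofenpa", "misogalkafen", "misokamor", "misolulin", "misorun", "misosar", "misoso", "misovifen", "misoviluka", "morlin", "venlu"
Leaf count: 12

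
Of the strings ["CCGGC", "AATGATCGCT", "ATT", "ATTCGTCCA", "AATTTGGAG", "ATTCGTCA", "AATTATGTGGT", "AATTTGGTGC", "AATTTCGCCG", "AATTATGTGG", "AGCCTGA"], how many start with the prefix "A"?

Filter for entries beginning with "A":
Words under "A": AATGATCGCT, AATTATGTGG, AATTATGTGGT, AATTTCGCCG, AATTTGGAG, AATTTGGTGC, AGCCTGA, ATT, ATTCGTCA, ATTCGTCCA
Count: 10

10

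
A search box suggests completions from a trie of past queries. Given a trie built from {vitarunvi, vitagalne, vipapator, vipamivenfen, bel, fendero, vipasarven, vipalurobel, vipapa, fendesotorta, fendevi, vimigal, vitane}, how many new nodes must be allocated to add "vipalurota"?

"vipaluro" is already a path in the trie; the remaining "ta" must be added.
Each of the 2 remaining characters creates one node.

2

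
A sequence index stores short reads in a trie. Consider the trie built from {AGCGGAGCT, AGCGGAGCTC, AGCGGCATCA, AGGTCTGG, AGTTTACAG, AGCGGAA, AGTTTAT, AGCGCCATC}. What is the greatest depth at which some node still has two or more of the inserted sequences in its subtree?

9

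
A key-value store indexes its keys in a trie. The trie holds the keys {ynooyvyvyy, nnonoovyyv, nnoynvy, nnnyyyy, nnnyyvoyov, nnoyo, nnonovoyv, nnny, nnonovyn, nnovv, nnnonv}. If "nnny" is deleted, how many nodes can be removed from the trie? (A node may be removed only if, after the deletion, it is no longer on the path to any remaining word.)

After clearing the end-marker at "nnny", prune upward until reaching a node still needed by another word.
Every node on "nnny" is still needed (e.g. by "nnnyyyy"), so nothing is freed.
Nodes removed: 0

0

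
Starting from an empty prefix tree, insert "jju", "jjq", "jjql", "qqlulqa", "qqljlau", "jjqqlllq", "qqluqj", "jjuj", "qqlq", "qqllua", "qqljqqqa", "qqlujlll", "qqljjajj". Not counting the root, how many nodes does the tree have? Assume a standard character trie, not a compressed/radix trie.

40

Trie structure (* marks end of a word):
(root)
├─ j
│  └─ j
│     ├─ q *
│     │  ├─ l *
│     │  └─ q
│     │     └─ l
│     │        └─ l
│     │           └─ l
│     │              └─ q *
│     └─ u *
│        └─ j *
└─ q
   └─ q
      └─ l
         ├─ j
         │  ├─ j
         │  │  └─ a
         │  │     └─ j
         │  │        └─ j *
         │  ├─ l
         │  │  └─ a
         │  │     └─ u *
         │  └─ q
         │     └─ q
         │        └─ q
         │           └─ a *
         ├─ l
         │  └─ u
         │     └─ a *
         ├─ q *
         └─ u
            ├─ j
            │  └─ l
            │     └─ l
            │        └─ l *
            ├─ l
            │  └─ q
            │     └─ a *
            └─ q
               └─ j *
Counting every labelled node above: 40.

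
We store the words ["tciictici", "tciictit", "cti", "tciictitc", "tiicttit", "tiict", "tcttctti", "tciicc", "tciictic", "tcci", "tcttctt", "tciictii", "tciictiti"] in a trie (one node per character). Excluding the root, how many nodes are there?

32

Trace insertions, counting only characters that open a new branch:
  "tciictici" → 9 new (t, c, i, i, c, t, i, c, i)
  "tciictit" → prefix "tciicti" already present; 1 new (t)
  "cti" → 3 new (c, t, i)
  "tciictitc" → prefix "tciictit" already present; 1 new (c)
  "tiicttit" → prefix "t" already present; 7 new (i, i, c, t, t, i, t)
  "tiict" → prefix "tiict" already present; 0 new (none)
  "tcttctti" → prefix "tc" already present; 6 new (t, t, c, t, t, i)
  "tciicc" → prefix "tciic" already present; 1 new (c)
  "tciictic" → prefix "tciictic" already present; 0 new (none)
  "tcci" → prefix "tc" already present; 2 new (c, i)
  "tcttctt" → prefix "tcttctt" already present; 0 new (none)
  "tciictii" → prefix "tciicti" already present; 1 new (i)
  "tciictiti" → prefix "tciictit" already present; 1 new (i)
Total nodes = 9 + 1 + 3 + 1 + 7 + 0 + 6 + 1 + 0 + 2 + 0 + 1 + 1 = 32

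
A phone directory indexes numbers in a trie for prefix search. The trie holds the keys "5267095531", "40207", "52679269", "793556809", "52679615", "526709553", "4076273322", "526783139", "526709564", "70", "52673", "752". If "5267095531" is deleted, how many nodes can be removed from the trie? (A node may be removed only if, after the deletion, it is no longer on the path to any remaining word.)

1

After clearing the end-marker at "5267095531", prune upward until reaching a node still needed by another word.
The suffix "1" (1 node) is used only by "5267095531"; "526709553" is itself a stored word, so pruning stops there.
Nodes removed: 1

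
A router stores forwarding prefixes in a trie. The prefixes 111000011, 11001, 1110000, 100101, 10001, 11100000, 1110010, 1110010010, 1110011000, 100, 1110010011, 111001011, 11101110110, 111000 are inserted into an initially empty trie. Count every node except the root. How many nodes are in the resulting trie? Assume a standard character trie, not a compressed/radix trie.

Count nodes per top-level branch (shared prefixes stored once):
  '1'-branch (100, 10001, 100101, 11001, 111000, 1110000, 11100000, 111000011, 1110010, 1110010010, 1110010011, 111001011, 1110011000, 11101110110): 39 nodes
Sum: 39

39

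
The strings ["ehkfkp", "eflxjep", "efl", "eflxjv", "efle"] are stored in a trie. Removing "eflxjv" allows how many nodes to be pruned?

A node on "eflxjv"'s path can go only if nothing else ends at it or branches off below it.
The suffix "v" (1 node) is used only by "eflxjv"; the node for "eflxj" still has the child "e", so pruning stops there.
Nodes removed: 1

1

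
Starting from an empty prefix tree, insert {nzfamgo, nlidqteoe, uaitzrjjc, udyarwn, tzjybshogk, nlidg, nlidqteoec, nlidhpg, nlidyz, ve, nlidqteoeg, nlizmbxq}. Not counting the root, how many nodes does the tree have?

Trace insertions, counting only characters that open a new branch:
  "nzfamgo" → 7 new (n, z, f, a, m, g, o)
  "nlidqteoe" → prefix "n" already present; 8 new (l, i, d, q, t, e, o, e)
  "uaitzrjjc" → 9 new (u, a, i, t, z, r, j, j, c)
  "udyarwn" → prefix "u" already present; 6 new (d, y, a, r, w, n)
  "tzjybshogk" → 10 new (t, z, j, y, b, s, h, o, g, k)
  "nlidg" → prefix "nlid" already present; 1 new (g)
  "nlidqteoec" → prefix "nlidqteoe" already present; 1 new (c)
  "nlidhpg" → prefix "nlid" already present; 3 new (h, p, g)
  "nlidyz" → prefix "nlid" already present; 2 new (y, z)
  "ve" → 2 new (v, e)
  "nlidqteoeg" → prefix "nlidqteoe" already present; 1 new (g)
  "nlizmbxq" → prefix "nli" already present; 5 new (z, m, b, x, q)
Total nodes = 7 + 8 + 9 + 6 + 10 + 1 + 1 + 3 + 2 + 2 + 1 + 5 = 55

55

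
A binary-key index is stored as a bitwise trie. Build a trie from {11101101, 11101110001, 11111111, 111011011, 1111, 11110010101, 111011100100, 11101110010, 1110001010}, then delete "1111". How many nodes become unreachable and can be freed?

A node on "1111"'s path can go only if nothing else ends at it or branches off below it.
Every node on "1111" is still needed (e.g. by "11111111"), so nothing is freed.
Nodes removed: 0

0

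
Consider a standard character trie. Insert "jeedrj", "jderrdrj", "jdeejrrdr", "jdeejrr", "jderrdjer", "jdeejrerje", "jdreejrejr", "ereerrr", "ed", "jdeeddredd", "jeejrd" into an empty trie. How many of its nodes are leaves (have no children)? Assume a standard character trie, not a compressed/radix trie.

Leaves are exactly the stored words that no other stored word extends.
Those words: "ed", "ereerrr", "jdeeddredd", "jdeejrerje", "jdeejrrdr", "jderrdjer", "jderrdrj", "jdreejrejr", "jeedrj", "jeejrd"
Leaf count: 10

10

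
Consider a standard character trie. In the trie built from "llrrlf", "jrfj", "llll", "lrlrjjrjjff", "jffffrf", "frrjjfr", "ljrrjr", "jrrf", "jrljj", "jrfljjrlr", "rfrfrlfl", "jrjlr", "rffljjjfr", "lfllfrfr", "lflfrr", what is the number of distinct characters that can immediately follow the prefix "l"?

4

Follow the path "l" to its node, then look at its outgoing edges.
Distinct next characters after "l": f, j, l, r.
That node has 4 child edges.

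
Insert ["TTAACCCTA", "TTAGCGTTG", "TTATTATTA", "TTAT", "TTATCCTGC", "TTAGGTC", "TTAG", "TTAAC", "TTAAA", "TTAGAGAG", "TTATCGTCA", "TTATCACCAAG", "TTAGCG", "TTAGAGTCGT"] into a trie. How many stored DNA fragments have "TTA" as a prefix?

14

Walk to "TTA"; the words in its subtree are exactly those with that prefix.
Matches: "TTAAA", "TTAAC", "TTAACCCTA", "TTAG", "TTAGAGAG", "TTAGAGTCGT", "TTAGCG", "TTAGCGTTG", "TTAGGTC", "TTAT", "TTATCACCAAG", "TTATCCTGC", "TTATCGTCA", "TTATTATTA"
Count: 14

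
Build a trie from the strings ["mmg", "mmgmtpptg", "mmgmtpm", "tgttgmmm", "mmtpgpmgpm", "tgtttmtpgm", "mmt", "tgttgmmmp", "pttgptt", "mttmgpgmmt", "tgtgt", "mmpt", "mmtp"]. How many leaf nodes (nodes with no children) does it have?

9

Leaves are exactly the stored words that no other stored word extends.
Those words: "mmgmtpm", "mmgmtpptg", "mmpt", "mmtpgpmgpm", "mttmgpgmmt", "pttgptt", "tgtgt", "tgttgmmmp", "tgtttmtpgm"
Leaf count: 9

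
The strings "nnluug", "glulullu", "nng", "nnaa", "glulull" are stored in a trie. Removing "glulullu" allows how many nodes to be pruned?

1

A node on "glulullu"'s path can go only if nothing else ends at it or branches off below it.
The suffix "u" (1 node) is used only by "glulullu"; "glulull" is itself a stored word, so pruning stops there.
Nodes removed: 1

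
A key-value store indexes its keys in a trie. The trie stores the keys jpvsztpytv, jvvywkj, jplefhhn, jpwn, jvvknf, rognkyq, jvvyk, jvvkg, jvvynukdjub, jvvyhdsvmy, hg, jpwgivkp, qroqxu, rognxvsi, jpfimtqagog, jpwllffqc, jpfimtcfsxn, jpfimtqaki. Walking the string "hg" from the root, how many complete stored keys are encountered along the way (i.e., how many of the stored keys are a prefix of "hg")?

Check each prefix of "hg" against the stored set — each match is an end-marker on the path.
Prefixes of the query that are stored words: "hg"
Count: 1

1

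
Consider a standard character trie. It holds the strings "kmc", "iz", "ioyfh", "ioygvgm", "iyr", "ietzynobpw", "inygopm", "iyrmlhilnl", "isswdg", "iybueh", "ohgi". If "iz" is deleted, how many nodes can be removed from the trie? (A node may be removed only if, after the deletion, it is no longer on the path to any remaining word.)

1

After clearing the end-marker at "iz", prune upward until reaching a node still needed by another word.
The suffix "z" (1 node) is used only by "iz"; the node for "i" still has the child "o", so pruning stops there.
Nodes removed: 1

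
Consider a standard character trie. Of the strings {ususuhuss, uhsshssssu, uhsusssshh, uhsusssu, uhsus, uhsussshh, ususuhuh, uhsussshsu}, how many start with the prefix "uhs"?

6

Traverse to the node for "uhs", then collect every word in that subtree.
Words under "uhs": uhsshssssu, uhsus, uhsussshh, uhsussshsu, uhsusssshh, uhsusssu
Count: 6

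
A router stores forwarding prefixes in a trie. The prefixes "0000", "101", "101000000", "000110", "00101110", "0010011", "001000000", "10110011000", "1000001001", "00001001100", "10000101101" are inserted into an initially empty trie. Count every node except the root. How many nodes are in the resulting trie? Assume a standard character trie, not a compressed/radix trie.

58

For each word, the new-node count is its length minus the longest prefix already in the trie:
  "0000" → 4 new (0, 0, 0, 0)
  "101" → 3 new (1, 0, 1)
  "101000000" → prefix "101" already present; 6 new (0, 0, 0, 0, 0, 0)
  "000110" → prefix "000" already present; 3 new (1, 1, 0)
  "00101110" → prefix "00" already present; 6 new (1, 0, 1, 1, 1, 0)
  "0010011" → prefix "0010" already present; 3 new (0, 1, 1)
  "001000000" → prefix "00100" already present; 4 new (0, 0, 0, 0)
  "10110011000" → prefix "101" already present; 8 new (1, 0, 0, 1, 1, 0, 0, 0)
  "1000001001" → prefix "10" already present; 8 new (0, 0, 0, 0, 1, 0, 0, 1)
  "00001001100" → prefix "0000" already present; 7 new (1, 0, 0, 1, 1, 0, 0)
  "10000101101" → prefix "10000" already present; 6 new (1, 0, 1, 1, 0, 1)
Total nodes = 4 + 3 + 6 + 3 + 6 + 3 + 4 + 8 + 8 + 7 + 6 = 58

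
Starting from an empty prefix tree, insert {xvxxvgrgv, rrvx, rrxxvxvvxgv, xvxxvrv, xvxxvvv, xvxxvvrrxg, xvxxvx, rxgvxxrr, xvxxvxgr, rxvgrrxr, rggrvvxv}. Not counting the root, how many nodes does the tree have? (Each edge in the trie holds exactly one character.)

53

Count nodes per top-level branch (shared prefixes stored once):
  'r'-branch (rggrvvxv, rrvx, rrxxvxvvxgv, rxgvxxrr, rxvgrrxr): 33 nodes
  'x'-branch (xvxxvgrgv, xvxxvrv, xvxxvvrrxg, xvxxvvv, xvxxvx, xvxxvxgr): 20 nodes
Sum: 53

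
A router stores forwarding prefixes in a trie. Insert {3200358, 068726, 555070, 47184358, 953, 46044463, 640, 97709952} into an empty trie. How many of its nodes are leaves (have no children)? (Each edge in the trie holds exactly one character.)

8

A leaf is a node with no children — equivalently, the end of a word that is not a proper prefix of any other stored word.
Those words: "068726", "3200358", "46044463", "47184358", "555070", "640", "953", "97709952"
Leaf count: 8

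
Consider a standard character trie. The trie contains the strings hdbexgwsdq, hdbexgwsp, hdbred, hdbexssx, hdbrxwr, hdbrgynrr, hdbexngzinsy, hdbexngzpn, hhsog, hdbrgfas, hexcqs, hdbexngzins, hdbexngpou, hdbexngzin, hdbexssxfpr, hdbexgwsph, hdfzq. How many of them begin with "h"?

17

Filter for entries beginning with "h":
Words under "h": hdbexgwsdq, hdbexgwsp, hdbexgwsph, hdbexngpou, hdbexngzin, hdbexngzins, hdbexngzinsy, hdbexngzpn, hdbexssx, hdbexssxfpr, hdbred, hdbrgfas, hdbrgynrr, hdbrxwr, hdfzq, hexcqs, hhsog
Count: 17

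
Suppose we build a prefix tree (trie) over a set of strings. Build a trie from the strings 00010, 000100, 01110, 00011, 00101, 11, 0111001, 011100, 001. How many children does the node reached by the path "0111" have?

1

Walk "0111" from the root, arriving at one node.
Distinct next characters after "0111": 0.
That node has 1 child edge.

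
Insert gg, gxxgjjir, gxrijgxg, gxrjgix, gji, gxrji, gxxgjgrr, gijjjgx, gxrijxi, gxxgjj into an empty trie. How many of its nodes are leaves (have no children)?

9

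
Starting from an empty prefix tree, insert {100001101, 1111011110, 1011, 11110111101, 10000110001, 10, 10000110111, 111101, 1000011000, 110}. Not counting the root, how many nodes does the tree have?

27

Trie structure (* marks end of a word):
(root)
└─ 1
   ├─ 0 *
   │  ├─ 0
   │  │  └─ 0
   │  │     └─ 0
   │  │        └─ 1
   │  │           └─ 1
   │  │              └─ 0
   │  │                 ├─ 0
   │  │                 │  └─ 0 *
   │  │                 │     └─ 1 *
   │  │                 └─ 1 *
   │  │                    └─ 1
   │  │                       └─ 1 *
   │  └─ 1
   │     └─ 1 *
   └─ 1
      ├─ 0 *
      └─ 1
         └─ 1
            └─ 0
               └─ 1 *
                  └─ 1
                     └─ 1
                        └─ 1
                           └─ 0 *
                              └─ 1 *
Counting every labelled node above: 27.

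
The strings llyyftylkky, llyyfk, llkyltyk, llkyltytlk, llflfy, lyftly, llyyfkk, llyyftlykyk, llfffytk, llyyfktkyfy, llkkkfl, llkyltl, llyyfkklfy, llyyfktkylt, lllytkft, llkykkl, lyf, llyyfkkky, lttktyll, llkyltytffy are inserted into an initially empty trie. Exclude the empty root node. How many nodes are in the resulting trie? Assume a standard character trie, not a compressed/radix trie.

77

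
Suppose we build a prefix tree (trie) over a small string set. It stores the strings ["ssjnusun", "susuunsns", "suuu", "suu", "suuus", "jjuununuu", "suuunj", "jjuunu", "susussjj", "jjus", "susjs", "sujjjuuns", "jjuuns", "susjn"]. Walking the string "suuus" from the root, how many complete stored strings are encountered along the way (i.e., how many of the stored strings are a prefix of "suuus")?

3

Check each prefix of "suuus" against the stored set — each match is an end-marker on the path.
Prefixes of the query that are stored words: "suu", "suuu", "suuus"
Count: 3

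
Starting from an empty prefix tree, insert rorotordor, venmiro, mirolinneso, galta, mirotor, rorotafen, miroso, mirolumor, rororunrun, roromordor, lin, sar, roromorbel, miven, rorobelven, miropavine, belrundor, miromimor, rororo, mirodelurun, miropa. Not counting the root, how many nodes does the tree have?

104

Trace insertions, counting only characters that open a new branch:
  "rorotordor" → 10 new (r, o, r, o, t, o, r, d, o, r)
  "venmiro" → 7 new (v, e, n, m, i, r, o)
  "mirolinneso" → 11 new (m, i, r, o, l, i, n, n, e, s, o)
  "galta" → 5 new (g, a, l, t, a)
  "mirotor" → prefix "miro" already present; 3 new (t, o, r)
  "rorotafen" → prefix "rorot" already present; 4 new (a, f, e, n)
  "miroso" → prefix "miro" already present; 2 new (s, o)
  "mirolumor" → prefix "mirol" already present; 4 new (u, m, o, r)
  "rororunrun" → prefix "roro" already present; 6 new (r, u, n, r, u, n)
  "roromordor" → prefix "roro" already present; 6 new (m, o, r, d, o, r)
  "lin" → 3 new (l, i, n)
  "sar" → 3 new (s, a, r)
  "roromorbel" → prefix "roromor" already present; 3 new (b, e, l)
  "miven" → prefix "mi" already present; 3 new (v, e, n)
  "rorobelven" → prefix "roro" already present; 6 new (b, e, l, v, e, n)
  "miropavine" → prefix "miro" already present; 6 new (p, a, v, i, n, e)
  "belrundor" → 9 new (b, e, l, r, u, n, d, o, r)
  "miromimor" → prefix "miro" already present; 5 new (m, i, m, o, r)
  "rororo" → prefix "roror" already present; 1 new (o)
  "mirodelurun" → prefix "miro" already present; 7 new (d, e, l, u, r, u, n)
  "miropa" → prefix "miropa" already present; 0 new (none)
Total nodes = 10 + 7 + 11 + 5 + 3 + 4 + 2 + 4 + 6 + 6 + 3 + 3 + 3 + 3 + 6 + 6 + 9 + 5 + 1 + 7 + 0 = 104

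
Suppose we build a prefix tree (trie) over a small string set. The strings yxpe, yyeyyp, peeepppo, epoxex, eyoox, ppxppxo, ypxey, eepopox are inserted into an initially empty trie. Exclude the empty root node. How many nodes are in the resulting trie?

Count nodes per top-level branch (shared prefixes stored once):
  'e'-branch (eepopox, epoxex, eyoox): 16 nodes
  'p'-branch (peeepppo, ppxppxo): 14 nodes
  'y'-branch (ypxey, yxpe, yyeyyp): 13 nodes
Sum: 43

43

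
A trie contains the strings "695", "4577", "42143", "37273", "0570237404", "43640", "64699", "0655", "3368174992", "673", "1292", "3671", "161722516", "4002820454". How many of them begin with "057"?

1

Traverse to the node for "057", then collect every word in that subtree.
Matches: "0570237404"
Count: 1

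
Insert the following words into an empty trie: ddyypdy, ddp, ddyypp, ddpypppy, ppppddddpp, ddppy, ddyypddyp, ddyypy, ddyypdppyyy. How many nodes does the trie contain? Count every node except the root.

Count nodes per top-level branch (shared prefixes stored once):
  'd'-branch (ddp, ddppy, ddpypppy, ddyypddyp, ddyypdppyyy, ddyypdy, ddyypp, ddyypy): 25 nodes
  'p'-branch (ppppddddpp): 10 nodes
Sum: 35

35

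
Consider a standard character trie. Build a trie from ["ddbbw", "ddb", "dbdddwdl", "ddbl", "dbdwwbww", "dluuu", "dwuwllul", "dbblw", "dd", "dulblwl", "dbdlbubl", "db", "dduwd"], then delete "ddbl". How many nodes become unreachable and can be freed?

1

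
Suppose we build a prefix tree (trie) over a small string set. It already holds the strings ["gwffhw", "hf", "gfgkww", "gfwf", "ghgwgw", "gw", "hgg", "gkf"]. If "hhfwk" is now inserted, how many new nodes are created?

Walking "hhfwk" from the root, the first 1 characters ("h") follow existing edges; "h" is the first miss.
So 5 − 1 = 4 new nodes.

4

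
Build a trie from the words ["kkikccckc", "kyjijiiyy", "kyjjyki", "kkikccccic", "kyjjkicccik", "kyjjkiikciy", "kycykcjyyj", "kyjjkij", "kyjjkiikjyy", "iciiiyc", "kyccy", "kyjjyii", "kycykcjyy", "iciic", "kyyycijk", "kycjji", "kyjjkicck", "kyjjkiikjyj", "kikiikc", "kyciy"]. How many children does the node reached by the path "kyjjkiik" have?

2

Follow the path "kyjjkiik" to its node, then look at its outgoing edges.
Distinct next characters after "kyjjkiik": c, j.
That node has 2 child edges.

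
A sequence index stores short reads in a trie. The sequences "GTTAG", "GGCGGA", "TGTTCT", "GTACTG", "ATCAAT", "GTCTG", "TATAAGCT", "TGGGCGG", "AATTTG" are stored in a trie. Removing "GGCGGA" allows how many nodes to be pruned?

A node on "GGCGGA"'s path can go only if nothing else ends at it or branches off below it.
The suffix "GCGGA" (5 nodes) is used only by "GGCGGA"; the node for "G" still has the child "T", so pruning stops there.
Nodes removed: 5

5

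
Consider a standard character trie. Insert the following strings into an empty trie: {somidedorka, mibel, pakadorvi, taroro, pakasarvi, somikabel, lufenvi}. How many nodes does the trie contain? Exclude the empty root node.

48

Count nodes per top-level branch (shared prefixes stored once):
  'l'-branch (lufenvi): 7 nodes
  'm'-branch (mibel): 5 nodes
  'p'-branch (pakadorvi, pakasarvi): 14 nodes
  's'-branch (somidedorka, somikabel): 16 nodes
  't'-branch (taroro): 6 nodes
Sum: 48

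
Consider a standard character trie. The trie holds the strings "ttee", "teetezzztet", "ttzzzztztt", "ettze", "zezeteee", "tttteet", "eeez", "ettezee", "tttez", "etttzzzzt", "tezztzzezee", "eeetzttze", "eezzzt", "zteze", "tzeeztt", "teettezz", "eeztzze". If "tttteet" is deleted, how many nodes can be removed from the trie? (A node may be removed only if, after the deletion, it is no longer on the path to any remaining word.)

After clearing the end-marker at "tttteet", prune upward until reaching a node still needed by another word.
The suffix "teet" (4 nodes) is used only by "tttteet"; the node for "ttt" still has the child "e", so pruning stops there.
Nodes removed: 4

4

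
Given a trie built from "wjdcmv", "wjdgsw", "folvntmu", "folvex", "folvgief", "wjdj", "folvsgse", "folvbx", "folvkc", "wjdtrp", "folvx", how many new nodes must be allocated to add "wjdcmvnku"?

3

"wjdcmv" is already a path in the trie; the remaining "nku" must be added.
Each of the 3 remaining characters creates one node.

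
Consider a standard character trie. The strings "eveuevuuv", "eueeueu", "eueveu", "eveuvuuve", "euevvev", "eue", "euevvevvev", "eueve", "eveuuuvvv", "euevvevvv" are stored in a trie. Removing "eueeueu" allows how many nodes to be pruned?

Walk "eueeueu" from the leaf back toward the root, removing each node that no remaining word uses.
The suffix "eueu" (4 nodes) is used only by "eueeueu"; the node for "eue" still has the child "v", so pruning stops there.
Nodes removed: 4

4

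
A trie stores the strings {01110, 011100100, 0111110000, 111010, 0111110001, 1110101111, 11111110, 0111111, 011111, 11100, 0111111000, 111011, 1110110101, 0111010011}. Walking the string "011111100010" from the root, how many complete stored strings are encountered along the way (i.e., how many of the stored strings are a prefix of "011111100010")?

3

Walk "011111100010" from the root; an end-of-word marker is hit whenever a stored word is a prefix of "011111100010".
Prefixes of the query that are stored words: "011111", "0111111", "0111111000"
Count: 3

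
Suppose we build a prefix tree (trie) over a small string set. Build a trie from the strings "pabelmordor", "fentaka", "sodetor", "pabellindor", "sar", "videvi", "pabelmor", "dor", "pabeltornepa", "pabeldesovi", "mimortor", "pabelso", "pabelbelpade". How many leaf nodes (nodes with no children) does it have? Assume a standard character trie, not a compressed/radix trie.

12

A leaf is a node with no children — equivalently, the end of a word that is not a proper prefix of any other stored word.
Those words: "dor", "fentaka", "mimortor", "pabelbelpade", "pabeldesovi", "pabellindor", "pabelmordor", "pabelso", "pabeltornepa", "sar", "sodetor", "videvi"
Leaf count: 12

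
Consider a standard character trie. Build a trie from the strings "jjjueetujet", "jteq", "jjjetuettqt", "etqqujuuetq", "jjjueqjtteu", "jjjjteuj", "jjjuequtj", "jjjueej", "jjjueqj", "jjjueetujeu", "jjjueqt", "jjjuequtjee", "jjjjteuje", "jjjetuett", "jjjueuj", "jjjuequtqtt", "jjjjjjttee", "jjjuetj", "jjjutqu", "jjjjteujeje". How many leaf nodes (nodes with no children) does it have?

A leaf is a node with no children — equivalently, the end of a word that is not a proper prefix of any other stored word.
Those words: "etqqujuuetq", "jjjetuettqt", "jjjjjjttee", "jjjjteujeje", "jjjueej", "jjjueetujet", "jjjueetujeu", "jjjueqjtteu", "jjjueqt", "jjjuequtjee", "jjjuequtqtt", "jjjuetj", "jjjueuj", "jjjutqu", "jteq"
Leaf count: 15

15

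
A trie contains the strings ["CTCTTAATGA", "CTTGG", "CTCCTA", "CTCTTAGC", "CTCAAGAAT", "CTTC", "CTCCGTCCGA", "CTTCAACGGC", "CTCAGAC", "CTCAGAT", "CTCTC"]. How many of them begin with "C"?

Walk to "C"; the words in its subtree are exactly those with that prefix.
Words under "C": CTCAAGAAT, CTCAGAC, CTCAGAT, CTCCGTCCGA, CTCCTA, CTCTC, CTCTTAATGA, CTCTTAGC, CTTC, CTTCAACGGC, CTTGG
Count: 11

11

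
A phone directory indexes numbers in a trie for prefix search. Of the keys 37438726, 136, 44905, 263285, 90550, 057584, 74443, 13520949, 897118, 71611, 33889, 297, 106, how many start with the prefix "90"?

1

Traverse to the node for "90", then collect every word in that subtree.
Words under "90": 90550
Count: 1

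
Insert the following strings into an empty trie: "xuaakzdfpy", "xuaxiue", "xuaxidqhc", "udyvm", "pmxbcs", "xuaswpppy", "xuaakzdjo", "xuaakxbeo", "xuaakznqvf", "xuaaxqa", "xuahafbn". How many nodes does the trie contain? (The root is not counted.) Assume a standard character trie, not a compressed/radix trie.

53

Insert word by word; a character creates a node only if that edge doesn't already exist:
  "xuaakzdfpy" → 10 new (x, u, a, a, k, z, d, f, p, y)
  "xuaxiue" → prefix "xua" already present; 4 new (x, i, u, e)
  "xuaxidqhc" → prefix "xuaxi" already present; 4 new (d, q, h, c)
  "udyvm" → 5 new (u, d, y, v, m)
  "pmxbcs" → 6 new (p, m, x, b, c, s)
  "xuaswpppy" → prefix "xua" already present; 6 new (s, w, p, p, p, y)
  "xuaakzdjo" → prefix "xuaakzd" already present; 2 new (j, o)
  "xuaakxbeo" → prefix "xuaak" already present; 4 new (x, b, e, o)
  "xuaakznqvf" → prefix "xuaakz" already present; 4 new (n, q, v, f)
  "xuaaxqa" → prefix "xuaa" already present; 3 new (x, q, a)
  "xuahafbn" → prefix "xua" already present; 5 new (h, a, f, b, n)
Total nodes = 10 + 4 + 4 + 5 + 6 + 6 + 2 + 4 + 4 + 3 + 5 = 53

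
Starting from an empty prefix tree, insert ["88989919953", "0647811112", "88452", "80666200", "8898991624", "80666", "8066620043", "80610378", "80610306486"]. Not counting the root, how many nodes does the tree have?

46

Count nodes per top-level branch (shared prefixes stored once):
  '0'-branch (0647811112): 10 nodes
  '8'-branch (80610306486, 80610378, 80666, 80666200, 8066620043, 88452, 8898991624, 88989919953): 36 nodes
Sum: 46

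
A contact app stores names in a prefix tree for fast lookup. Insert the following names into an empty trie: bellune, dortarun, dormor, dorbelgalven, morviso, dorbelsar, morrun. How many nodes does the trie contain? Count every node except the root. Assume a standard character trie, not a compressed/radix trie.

For each word, the new-node count is its length minus the longest prefix already in the trie:
  "bellune" → 7 new (b, e, l, l, u, n, e)
  "dortarun" → 8 new (d, o, r, t, a, r, u, n)
  "dormor" → prefix "dor" already present; 3 new (m, o, r)
  "dorbelgalven" → prefix "dor" already present; 9 new (b, e, l, g, a, l, v, e, n)
  "morviso" → 7 new (m, o, r, v, i, s, o)
  "dorbelsar" → prefix "dorbel" already present; 3 new (s, a, r)
  "morrun" → prefix "mor" already present; 3 new (r, u, n)
Total nodes = 7 + 8 + 3 + 9 + 7 + 3 + 3 = 40

40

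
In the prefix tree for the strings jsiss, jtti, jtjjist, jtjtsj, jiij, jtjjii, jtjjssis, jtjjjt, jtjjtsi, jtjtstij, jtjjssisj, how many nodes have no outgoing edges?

Leaves are exactly the stored words that no other stored word extends.
Those words: "jiij", "jsiss", "jtjjii", "jtjjist", "jtjjjt", "jtjjssisj", "jtjjtsi", "jtjtsj", "jtjtstij", "jtti"
Leaf count: 10

10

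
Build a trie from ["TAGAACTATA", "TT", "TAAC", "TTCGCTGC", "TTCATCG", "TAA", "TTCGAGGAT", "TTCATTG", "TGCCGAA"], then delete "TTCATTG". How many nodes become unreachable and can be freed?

2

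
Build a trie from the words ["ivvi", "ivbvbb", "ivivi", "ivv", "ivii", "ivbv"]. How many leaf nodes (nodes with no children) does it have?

A leaf is a node with no children — equivalently, the end of a word that is not a proper prefix of any other stored word.
Those words: "ivbvbb", "ivii", "ivivi", "ivvi"
Leaf count: 4

4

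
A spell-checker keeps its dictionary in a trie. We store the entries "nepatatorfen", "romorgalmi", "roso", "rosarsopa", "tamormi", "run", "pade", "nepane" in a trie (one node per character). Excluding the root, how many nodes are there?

45

Trace insertions, counting only characters that open a new branch:
  "nepatatorfen" → 12 new (n, e, p, a, t, a, t, o, r, f, e, n)
  "romorgalmi" → 10 new (r, o, m, o, r, g, a, l, m, i)
  "roso" → prefix "ro" already present; 2 new (s, o)
  "rosarsopa" → prefix "ros" already present; 6 new (a, r, s, o, p, a)
  "tamormi" → 7 new (t, a, m, o, r, m, i)
  "run" → prefix "r" already present; 2 new (u, n)
  "pade" → 4 new (p, a, d, e)
  "nepane" → prefix "nepa" already present; 2 new (n, e)
Total nodes = 12 + 10 + 2 + 6 + 7 + 2 + 4 + 2 = 45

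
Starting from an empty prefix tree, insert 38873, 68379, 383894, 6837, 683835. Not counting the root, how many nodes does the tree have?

Trace insertions, counting only characters that open a new branch:
  "38873" → 5 new (3, 8, 8, 7, 3)
  "68379" → 5 new (6, 8, 3, 7, 9)
  "383894" → prefix "38" already present; 4 new (3, 8, 9, 4)
  "6837" → prefix "6837" already present; 0 new (none)
  "683835" → prefix "683" already present; 3 new (8, 3, 5)
Total nodes = 5 + 5 + 4 + 0 + 3 = 17

17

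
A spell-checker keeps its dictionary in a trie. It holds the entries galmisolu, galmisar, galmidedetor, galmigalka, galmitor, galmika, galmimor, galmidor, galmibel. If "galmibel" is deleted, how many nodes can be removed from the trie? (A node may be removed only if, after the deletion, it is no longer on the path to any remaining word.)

3

Walk "galmibel" from the leaf back toward the root, removing each node that no remaining word uses.
The suffix "bel" (3 nodes) is used only by "galmibel"; the node for "galmi" still has the child "s", so pruning stops there.
Nodes removed: 3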